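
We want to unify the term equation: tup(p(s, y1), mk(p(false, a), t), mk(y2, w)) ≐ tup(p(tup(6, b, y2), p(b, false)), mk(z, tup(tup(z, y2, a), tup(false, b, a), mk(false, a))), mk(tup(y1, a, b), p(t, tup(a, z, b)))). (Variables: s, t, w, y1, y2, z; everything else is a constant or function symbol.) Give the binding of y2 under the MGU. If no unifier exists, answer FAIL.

tup(p(b, false), a, b)

Decompose tup/3: p(s, y1) ≐ p(tup(6, b, y2), p(b, false)),  mk(p(false, a), t) ≐ mk(z, tup(tup(z, y2, a), tup(false, b, a), mk(false, a))),  mk(y2, w) ≐ mk(tup(y1, a, b), p(t, tup(a, z, b))).
Decompose p/2: s ≐ tup(6, b, y2),  y1 ≐ p(b, false).
Bind s := tup(6, b, y2); no other remaining equation mentions s.
Bind y1 := p(b, false); substituting into the one remaining equation that mentions y1 gives: mk(y2, w) ≐ mk(tup(p(b, false), a, b), p(t, tup(a, z, b))).
Decompose mk/2: p(false, a) ≐ z,  t ≐ tup(tup(z, y2, a), tup(false, b, a), mk(false, a)).
Bind z := p(false, a); substituting into the remaining equations gives: t ≐ tup(tup(p(false, a), y2, a), tup(false, b, a), mk(false, a)),  mk(y2, w) ≐ mk(tup(p(b, false), a, b), p(t, tup(a, p(false, a), b))).
Bind t := tup(tup(p(false, a), y2, a), tup(false, b, a), mk(false, a)); substituting into the remaining equation gives: mk(y2, w) ≐ mk(tup(p(b, false), a, b), p(tup(tup(p(false, a), y2, a), tup(false, b, a), mk(false, a)), tup(a, p(false, a), b))).
Decompose mk/2: y2 ≐ tup(p(b, false), a, b),  w ≐ p(tup(tup(p(false, a), y2, a), tup(false, b, a), mk(false, a)), tup(a, p(false, a), b)).
Bind y2 := tup(p(b, false), a, b); substituting into the remaining equation gives: w ≐ p(tup(tup(p(false, a), tup(p(b, false), a, b), a), tup(false, b, a), mk(false, a)), tup(a, p(false, a), b)). Substituting into the earlier bindings gives s := tup(6, b, tup(p(b, false), a, b)), t := tup(tup(p(false, a), tup(p(b, false), a, b), a), tup(false, b, a), mk(false, a)).
Bind w := p(tup(tup(p(false, a), tup(p(b, false), a, b), a), tup(false, b, a), mk(false, a)), tup(a, p(false, a), b)).
MGU = { s := tup(6, b, tup(p(b, false), a, b)), y1 := p(b, false), z := p(false, a), t := tup(tup(p(false, a), tup(p(b, false), a, b), a), tup(false, b, a), mk(false, a)), y2 := tup(p(b, false), a, b), w := p(tup(tup(p(false, a), tup(p(b, false), a, b), a), tup(false, b, a), mk(false, a)), tup(a, p(false, a), b)) }, so y2 := tup(p(b, false), a, b).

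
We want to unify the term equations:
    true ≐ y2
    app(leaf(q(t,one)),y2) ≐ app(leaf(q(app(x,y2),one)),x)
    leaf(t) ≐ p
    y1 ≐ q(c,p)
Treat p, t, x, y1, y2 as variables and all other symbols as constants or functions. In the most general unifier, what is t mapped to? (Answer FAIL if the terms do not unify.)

Bind y2 := true; substituting into the one remaining equation that mentions y2 gives: app(leaf(q(t,one)),true) ≐ app(leaf(q(app(x,true),one)),x).
Decompose app/2: leaf(q(t,one)) ≐ leaf(q(app(x,true),one)),  true ≐ x.
Decompose leaf/1: q(t,one) ≐ q(app(x,true),one).
Decompose q/2: t ≐ app(x,true),  one ≐ one.
Bind t := app(x,true); substituting into the one remaining equation that mentions t gives: leaf(app(x,true)) ≐ p.
Delete trivial equation one ≐ one.
Bind x := true; substituting into the one remaining equation that mentions x gives: leaf(app(true,true)) ≐ p. Substituting into the earlier binding gives t := app(true,true).
Bind p := leaf(app(true,true)); substituting into the remaining equation gives: y1 ≐ q(c,leaf(app(true,true))).
Bind y1 := q(c,leaf(app(true,true))).
MGU = { y2 ↦ true, t ↦ app(true,true), x ↦ true, p ↦ leaf(app(true,true)), y1 ↦ q(c,leaf(app(true,true))) }, so t ↦ app(true,true).

app(true,true)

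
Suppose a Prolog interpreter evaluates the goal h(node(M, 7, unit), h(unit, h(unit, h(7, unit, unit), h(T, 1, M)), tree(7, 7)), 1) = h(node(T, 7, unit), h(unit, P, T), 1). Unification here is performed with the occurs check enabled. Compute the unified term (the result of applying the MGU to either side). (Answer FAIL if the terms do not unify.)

h(node(tree(7, 7), 7, unit), h(unit, h(unit, h(7, unit, unit), h(tree(7, 7), 1, tree(7, 7))), tree(7, 7)), 1)

Decompose h/3: node(M, 7, unit) = node(T, 7, unit),  h(unit, h(unit, h(7, unit, unit), h(T, 1, M)), tree(7, 7)) = h(unit, P, T),  1 = 1.
Decompose node/3: M = T,  7 = 7,  unit = unit.
Bind M := T; substituting into the one remaining equation that mentions M gives: h(unit, h(unit, h(7, unit, unit), h(T, 1, T)), tree(7, 7)) = h(unit, P, T).
Delete trivial equation 7 = 7.
Delete trivial equation unit = unit.
Decompose h/3: unit = unit,  h(unit, h(7, unit, unit), h(T, 1, T)) = P,  tree(7, 7) = T.
Delete trivial equation unit = unit.
Bind P := h(unit, h(7, unit, unit), h(T, 1, T)); no other remaining equation mentions P.
Bind T := tree(7, 7); no other remaining equation mentions T. Substituting into the earlier bindings gives M := tree(7, 7), P := h(unit, h(7, unit, unit), h(tree(7, 7), 1, tree(7, 7))).
Delete trivial equation 1 = 1.
Applying the MGU to either side gives h(node(tree(7, 7), 7, unit), h(unit, h(unit, h(7, unit, unit), h(tree(7, 7), 1, tree(7, 7))), tree(7, 7)), 1).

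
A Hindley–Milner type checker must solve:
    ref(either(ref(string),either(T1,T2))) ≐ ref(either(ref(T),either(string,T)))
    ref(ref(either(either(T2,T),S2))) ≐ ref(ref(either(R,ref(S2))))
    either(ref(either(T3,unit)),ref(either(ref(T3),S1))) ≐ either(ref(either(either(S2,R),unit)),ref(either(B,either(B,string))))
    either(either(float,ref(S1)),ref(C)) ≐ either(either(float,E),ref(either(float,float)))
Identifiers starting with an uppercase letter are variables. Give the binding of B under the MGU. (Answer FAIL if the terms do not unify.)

Decompose ref/1: either(ref(string),either(T1,T2)) ≐ either(ref(T),either(string,T)).
Decompose either/2: ref(string) ≐ ref(T),  either(T1,T2) ≐ either(string,T).
Decompose ref/1: string ≐ T.
Bind T := string; substituting into the 2 remaining equations that mention T gives: either(T1,T2) ≐ either(string,string),  ref(ref(either(either(T2,string),S2))) ≐ ref(ref(either(R,ref(S2)))).
Decompose either/2: T1 ≐ string,  T2 ≐ string.
Bind T1 := string; no other remaining equation mentions T1.
Bind T2 := string; substituting into the one remaining equation that mentions T2 gives: ref(ref(either(either(string,string),S2))) ≐ ref(ref(either(R,ref(S2)))).
Decompose ref/1: ref(either(either(string,string),S2)) ≐ ref(either(R,ref(S2))).
Decompose ref/1: either(either(string,string),S2) ≐ either(R,ref(S2)).
Decompose either/2: either(string,string) ≐ R,  S2 ≐ ref(S2).
Bind R := either(string,string); substituting into the one remaining equation that mentions R gives: either(ref(either(T3,unit)),ref(either(ref(T3),S1))) ≐ either(ref(either(either(S2,either(string,string)),unit)),ref(either(B,either(B,string)))).
Occurs check fails: S2 occurs in ref(S2); the equation S2 ≐ ref(S2) has no finite solution.

FAIL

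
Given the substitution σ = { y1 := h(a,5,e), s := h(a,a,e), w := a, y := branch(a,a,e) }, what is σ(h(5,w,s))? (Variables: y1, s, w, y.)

h(5,a,h(a,a,e))

Replace each occurrence of s with h(a,a,e).
Replace each occurrence of w with a.
Result: h(5,a,h(a,a,e)).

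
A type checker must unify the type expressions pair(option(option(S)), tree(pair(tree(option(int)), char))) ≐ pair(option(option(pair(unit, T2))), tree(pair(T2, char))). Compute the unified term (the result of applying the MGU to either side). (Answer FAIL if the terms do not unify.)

pair(option(option(pair(unit, tree(option(int))))), tree(pair(tree(option(int)), char)))

Decompose pair/2: option(option(S)) ≐ option(option(pair(unit, T2))),  tree(pair(tree(option(int)), char)) ≐ tree(pair(T2, char)).
Decompose option/1: option(S) ≐ option(pair(unit, T2)).
Decompose option/1: S ≐ pair(unit, T2).
Bind S := pair(unit, T2); no other remaining equation mentions S.
Decompose tree/1: pair(tree(option(int)), char) ≐ pair(T2, char).
Decompose pair/2: tree(option(int)) ≐ T2,  char ≐ char.
Bind T2 := tree(option(int)); no other remaining equation mentions T2. Substituting into the earlier binding gives S := pair(unit, tree(option(int))).
Delete trivial equation char ≐ char.
Applying the MGU to either side gives pair(option(option(pair(unit, tree(option(int))))), tree(pair(tree(option(int)), char))).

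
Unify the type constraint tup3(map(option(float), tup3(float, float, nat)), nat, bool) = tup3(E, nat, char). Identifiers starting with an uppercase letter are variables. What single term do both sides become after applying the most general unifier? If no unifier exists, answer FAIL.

FAIL

Decompose tup3/3: map(option(float), tup3(float, float, nat)) = E,  nat = nat,  bool = char.
Bind E := map(option(float), tup3(float, float, nat)); no other remaining equation mentions E.
Delete trivial equation nat = nat.
Clash: constants bool and char differ; no unifier exists.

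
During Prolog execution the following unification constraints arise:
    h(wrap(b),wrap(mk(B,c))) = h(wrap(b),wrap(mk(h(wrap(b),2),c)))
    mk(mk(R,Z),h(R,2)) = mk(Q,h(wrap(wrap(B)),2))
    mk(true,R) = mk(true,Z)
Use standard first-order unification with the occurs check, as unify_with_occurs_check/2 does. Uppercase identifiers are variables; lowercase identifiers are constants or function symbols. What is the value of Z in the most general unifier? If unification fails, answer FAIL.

wrap(wrap(h(wrap(b),2)))

Decompose h/2: wrap(b) = wrap(b),  wrap(mk(B,c)) = wrap(mk(h(wrap(b),2),c)).
Delete trivial equation wrap(b) = wrap(b).
Decompose wrap/1: mk(B,c) = mk(h(wrap(b),2),c).
Decompose mk/2: B = h(wrap(b),2),  c = c.
Bind B := h(wrap(b),2); substituting into the one remaining equation that mentions B gives: mk(mk(R,Z),h(R,2)) = mk(Q,h(wrap(wrap(h(wrap(b),2))),2)).
Delete trivial equation c = c.
Decompose mk/2: mk(R,Z) = Q,  h(R,2) = h(wrap(wrap(h(wrap(b),2))),2).
Bind Q := mk(R,Z); no other remaining equation mentions Q.
Decompose h/2: R = wrap(wrap(h(wrap(b),2))),  2 = 2.
Bind R := wrap(wrap(h(wrap(b),2))); substituting into the one remaining equation that mentions R gives: mk(true,wrap(wrap(h(wrap(b),2)))) = mk(true,Z). Substituting into the earlier binding gives Q := mk(wrap(wrap(h(wrap(b),2))),Z).
Delete trivial equation 2 = 2.
Decompose mk/2: true = true,  wrap(wrap(h(wrap(b),2))) = Z.
Delete trivial equation true = true.
Bind Z := wrap(wrap(h(wrap(b),2))). Substituting into the earlier binding gives Q := mk(wrap(wrap(h(wrap(b),2))),wrap(wrap(h(wrap(b),2)))).
MGU = { B ↦ h(wrap(b),2), Q ↦ mk(wrap(wrap(h(wrap(b),2))),wrap(wrap(h(wrap(b),2)))), R ↦ wrap(wrap(h(wrap(b),2))), Z ↦ wrap(wrap(h(wrap(b),2))) }, so Z ↦ wrap(wrap(h(wrap(b),2))).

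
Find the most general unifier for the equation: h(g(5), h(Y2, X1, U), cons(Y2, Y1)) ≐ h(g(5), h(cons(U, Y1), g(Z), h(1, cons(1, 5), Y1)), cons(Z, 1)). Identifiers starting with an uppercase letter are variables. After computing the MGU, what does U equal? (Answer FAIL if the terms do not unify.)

h(1, cons(1, 5), 1)

Decompose h/3: g(5) ≐ g(5),  h(Y2, X1, U) ≐ h(cons(U, Y1), g(Z), h(1, cons(1, 5), Y1)),  cons(Y2, Y1) ≐ cons(Z, 1).
Delete trivial equation g(5) ≐ g(5).
Decompose h/3: Y2 ≐ cons(U, Y1),  X1 ≐ g(Z),  U ≐ h(1, cons(1, 5), Y1).
Bind Y2 := cons(U, Y1); substituting into the one remaining equation that mentions Y2 gives: cons(cons(U, Y1), Y1) ≐ cons(Z, 1).
Bind X1 := g(Z); no other remaining equation mentions X1.
Bind U := h(1, cons(1, 5), Y1); substituting into the remaining equation gives: cons(cons(h(1, cons(1, 5), Y1), Y1), Y1) ≐ cons(Z, 1). Substituting into the earlier binding gives Y2 := cons(h(1, cons(1, 5), Y1), Y1).
Decompose cons/2: cons(h(1, cons(1, 5), Y1), Y1) ≐ Z,  Y1 ≐ 1.
Bind Z := cons(h(1, cons(1, 5), Y1), Y1); no other remaining equation mentions Z. Substituting into the earlier binding gives X1 := g(cons(h(1, cons(1, 5), Y1), Y1)).
Bind Y1 := 1. Substituting into the earlier bindings gives Y2 := cons(h(1, cons(1, 5), 1), 1), X1 := g(cons(h(1, cons(1, 5), 1), 1)), U := h(1, cons(1, 5), 1), Z := cons(h(1, cons(1, 5), 1), 1).
MGU = { Y2 ↦ cons(h(1, cons(1, 5), 1), 1), X1 ↦ g(cons(h(1, cons(1, 5), 1), 1)), U ↦ h(1, cons(1, 5), 1), Z ↦ cons(h(1, cons(1, 5), 1), 1), Y1 ↦ 1 }, so U ↦ h(1, cons(1, 5), 1).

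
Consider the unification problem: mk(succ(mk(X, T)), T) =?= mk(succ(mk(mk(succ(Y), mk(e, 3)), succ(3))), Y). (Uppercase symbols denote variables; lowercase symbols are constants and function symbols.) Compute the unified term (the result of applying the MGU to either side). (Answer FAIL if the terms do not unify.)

Decompose mk/2: succ(mk(X, T)) =?= succ(mk(mk(succ(Y), mk(e, 3)), succ(3))),  T =?= Y.
Decompose succ/1: mk(X, T) =?= mk(mk(succ(Y), mk(e, 3)), succ(3)).
Decompose mk/2: X =?= mk(succ(Y), mk(e, 3)),  T =?= succ(3).
Bind X := mk(succ(Y), mk(e, 3)); no other remaining equation mentions X.
Bind T := succ(3); substituting into the remaining equation gives: succ(3) =?= Y.
Bind Y := succ(3). Substituting into the earlier binding gives X := mk(succ(succ(3)), mk(e, 3)).
Applying the MGU to either side gives mk(succ(mk(mk(succ(succ(3)), mk(e, 3)), succ(3))), succ(3)).

mk(succ(mk(mk(succ(succ(3)), mk(e, 3)), succ(3))), succ(3))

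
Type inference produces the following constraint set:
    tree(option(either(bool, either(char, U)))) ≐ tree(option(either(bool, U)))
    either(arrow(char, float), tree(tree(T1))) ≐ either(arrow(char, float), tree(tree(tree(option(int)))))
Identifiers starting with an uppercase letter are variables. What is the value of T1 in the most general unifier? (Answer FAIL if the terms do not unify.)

Decompose tree/1: option(either(bool, either(char, U))) ≐ option(either(bool, U)).
Decompose option/1: either(bool, either(char, U)) ≐ either(bool, U).
Decompose either/2: bool ≐ bool,  either(char, U) ≐ U.
Delete trivial equation bool ≐ bool.
Occurs check fails: U occurs in either(char, U); the equation U ≐ either(char, U) has no finite solution.

FAIL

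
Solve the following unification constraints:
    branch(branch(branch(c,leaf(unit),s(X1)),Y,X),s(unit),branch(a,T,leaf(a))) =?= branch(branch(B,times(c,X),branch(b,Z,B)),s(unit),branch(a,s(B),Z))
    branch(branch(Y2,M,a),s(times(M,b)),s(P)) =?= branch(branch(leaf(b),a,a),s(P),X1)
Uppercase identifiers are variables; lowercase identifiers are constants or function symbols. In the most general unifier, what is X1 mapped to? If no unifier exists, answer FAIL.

s(times(a,b))

Decompose branch/3: branch(branch(c,leaf(unit),s(X1)),Y,X) =?= branch(B,times(c,X),branch(b,Z,B)),  s(unit) =?= s(unit),  branch(a,T,leaf(a)) =?= branch(a,s(B),Z).
Decompose branch/3: branch(c,leaf(unit),s(X1)) =?= B,  Y =?= times(c,X),  X =?= branch(b,Z,B).
Bind B := branch(c,leaf(unit),s(X1)); substituting into the 2 remaining equations that mention B gives: X =?= branch(b,Z,branch(c,leaf(unit),s(X1))),  branch(a,T,leaf(a)) =?= branch(a,s(branch(c,leaf(unit),s(X1))),Z).
Bind Y := times(c,X); no other remaining equation mentions Y.
Bind X := branch(b,Z,branch(c,leaf(unit),s(X1))); no other remaining equation mentions X. Substituting into the earlier binding gives Y := times(c,branch(b,Z,branch(c,leaf(unit),s(X1)))).
Delete trivial equation s(unit) =?= s(unit).
Decompose branch/3: a =?= a,  T =?= s(branch(c,leaf(unit),s(X1))),  leaf(a) =?= Z.
Delete trivial equation a =?= a.
Bind T := s(branch(c,leaf(unit),s(X1))); no other remaining equation mentions T.
Bind Z := leaf(a); no other remaining equation mentions Z. Substituting into the earlier bindings gives Y := times(c,branch(b,leaf(a),branch(c,leaf(unit),s(X1)))), X := branch(b,leaf(a),branch(c,leaf(unit),s(X1))).
Decompose branch/3: branch(Y2,M,a) =?= branch(leaf(b),a,a),  s(times(M,b)) =?= s(P),  s(P) =?= X1.
Decompose branch/3: Y2 =?= leaf(b),  M =?= a,  a =?= a.
Bind Y2 := leaf(b); no other remaining equation mentions Y2.
Bind M := a; substituting into the one remaining equation that mentions M gives: s(times(a,b)) =?= s(P).
Delete trivial equation a =?= a.
Decompose s/1: times(a,b) =?= P.
Bind P := times(a,b); substituting into the remaining equation gives: s(times(a,b)) =?= X1.
Bind X1 := s(times(a,b)). Substituting into the earlier bindings gives B := branch(c,leaf(unit),s(s(times(a,b)))), Y := times(c,branch(b,leaf(a),branch(c,leaf(unit),s(s(times(a,b)))))), X := branch(b,leaf(a),branch(c,leaf(unit),s(s(times(a,b))))), T := s(branch(c,leaf(unit),s(s(times(a,b))))).
MGU = { B -> branch(c,leaf(unit),s(s(times(a,b)))), Y -> times(c,branch(b,leaf(a),branch(c,leaf(unit),s(s(times(a,b)))))), X -> branch(b,leaf(a),branch(c,leaf(unit),s(s(times(a,b))))), T -> s(branch(c,leaf(unit),s(s(times(a,b))))), Z -> leaf(a), Y2 -> leaf(b), M -> a, P -> times(a,b), X1 -> s(times(a,b)) }, so X1 -> s(times(a,b)).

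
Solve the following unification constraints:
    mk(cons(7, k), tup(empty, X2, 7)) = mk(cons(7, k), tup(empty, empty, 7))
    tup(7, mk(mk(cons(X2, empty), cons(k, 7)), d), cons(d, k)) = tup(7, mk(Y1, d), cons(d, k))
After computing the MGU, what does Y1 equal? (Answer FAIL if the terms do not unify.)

mk(cons(empty, empty), cons(k, 7))

Decompose mk/2: cons(7, k) = cons(7, k),  tup(empty, X2, 7) = tup(empty, empty, 7).
Delete trivial equation cons(7, k) = cons(7, k).
Decompose tup/3: empty = empty,  X2 = empty,  7 = 7.
Delete trivial equation empty = empty.
Bind X2 := empty; substituting into the one remaining equation that mentions X2 gives: tup(7, mk(mk(cons(empty, empty), cons(k, 7)), d), cons(d, k)) = tup(7, mk(Y1, d), cons(d, k)).
Delete trivial equation 7 = 7.
Decompose tup/3: 7 = 7,  mk(mk(cons(empty, empty), cons(k, 7)), d) = mk(Y1, d),  cons(d, k) = cons(d, k).
Delete trivial equation 7 = 7.
Decompose mk/2: mk(cons(empty, empty), cons(k, 7)) = Y1,  d = d.
Bind Y1 := mk(cons(empty, empty), cons(k, 7)); no other remaining equation mentions Y1.
Delete trivial equation d = d.
Delete trivial equation cons(d, k) = cons(d, k).
MGU = { X2 -> empty, Y1 -> mk(cons(empty, empty), cons(k, 7)) }, so Y1 -> mk(cons(empty, empty), cons(k, 7)).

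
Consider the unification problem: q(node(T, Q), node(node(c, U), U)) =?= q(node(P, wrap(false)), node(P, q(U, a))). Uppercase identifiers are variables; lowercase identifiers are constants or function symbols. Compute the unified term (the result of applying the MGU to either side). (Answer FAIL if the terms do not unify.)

Decompose q/2: node(T, Q) =?= node(P, wrap(false)),  node(node(c, U), U) =?= node(P, q(U, a)).
Decompose node/2: T =?= P,  Q =?= wrap(false).
Bind T := P; no other remaining equation mentions T.
Bind Q := wrap(false); no other remaining equation mentions Q.
Decompose node/2: node(c, U) =?= P,  U =?= q(U, a).
Bind P := node(c, U); no other remaining equation mentions P. Substituting into the earlier binding gives T := node(c, U).
Occurs check fails: U occurs in q(U, a); the equation U =?= q(U, a) has no finite solution.

FAIL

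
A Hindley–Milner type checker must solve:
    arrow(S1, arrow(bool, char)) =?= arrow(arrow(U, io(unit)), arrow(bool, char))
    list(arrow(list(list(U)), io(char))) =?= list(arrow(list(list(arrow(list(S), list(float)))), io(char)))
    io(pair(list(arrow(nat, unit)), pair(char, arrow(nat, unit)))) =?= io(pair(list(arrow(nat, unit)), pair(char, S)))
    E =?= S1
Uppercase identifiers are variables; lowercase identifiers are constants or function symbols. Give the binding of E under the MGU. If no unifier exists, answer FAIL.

Decompose arrow/2: S1 =?= arrow(U, io(unit)),  arrow(bool, char) =?= arrow(bool, char).
Bind S1 := arrow(U, io(unit)); substituting into the one remaining equation that mentions S1 gives: E =?= arrow(U, io(unit)).
Delete trivial equation arrow(bool, char) =?= arrow(bool, char).
Decompose list/1: arrow(list(list(U)), io(char)) =?= arrow(list(list(arrow(list(S), list(float)))), io(char)).
Decompose arrow/2: list(list(U)) =?= list(list(arrow(list(S), list(float)))),  io(char) =?= io(char).
Decompose list/1: list(U) =?= list(arrow(list(S), list(float))).
Decompose list/1: U =?= arrow(list(S), list(float)).
Bind U := arrow(list(S), list(float)); substituting into the one remaining equation that mentions U gives: E =?= arrow(arrow(list(S), list(float)), io(unit)). Substituting into the earlier binding gives S1 := arrow(arrow(list(S), list(float)), io(unit)).
Delete trivial equation io(char) =?= io(char).
Decompose io/1: pair(list(arrow(nat, unit)), pair(char, arrow(nat, unit))) =?= pair(list(arrow(nat, unit)), pair(char, S)).
Decompose pair/2: list(arrow(nat, unit)) =?= list(arrow(nat, unit)),  pair(char, arrow(nat, unit)) =?= pair(char, S).
Delete trivial equation list(arrow(nat, unit)) =?= list(arrow(nat, unit)).
Decompose pair/2: char =?= char,  arrow(nat, unit) =?= S.
Delete trivial equation char =?= char.
Bind S := arrow(nat, unit); substituting into the remaining equation gives: E =?= arrow(arrow(list(arrow(nat, unit)), list(float)), io(unit)). Substituting into the earlier bindings gives S1 := arrow(arrow(list(arrow(nat, unit)), list(float)), io(unit)), U := arrow(list(arrow(nat, unit)), list(float)).
Bind E := arrow(arrow(list(arrow(nat, unit)), list(float)), io(unit)).
MGU = { S1 -> arrow(arrow(list(arrow(nat, unit)), list(float)), io(unit)), U -> arrow(list(arrow(nat, unit)), list(float)), S -> arrow(nat, unit), E -> arrow(arrow(list(arrow(nat, unit)), list(float)), io(unit)) }, so E -> arrow(arrow(list(arrow(nat, unit)), list(float)), io(unit)).

arrow(arrow(list(arrow(nat, unit)), list(float)), io(unit))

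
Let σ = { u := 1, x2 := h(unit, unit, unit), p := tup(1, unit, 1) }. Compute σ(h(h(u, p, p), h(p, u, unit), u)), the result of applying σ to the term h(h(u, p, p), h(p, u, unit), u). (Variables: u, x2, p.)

Replace each occurrence of u with 1.
Replace each occurrence of p with tup(1, unit, 1).
Result: h(h(1, tup(1, unit, 1), tup(1, unit, 1)), h(tup(1, unit, 1), 1, unit), 1).

h(h(1, tup(1, unit, 1), tup(1, unit, 1)), h(tup(1, unit, 1), 1, unit), 1)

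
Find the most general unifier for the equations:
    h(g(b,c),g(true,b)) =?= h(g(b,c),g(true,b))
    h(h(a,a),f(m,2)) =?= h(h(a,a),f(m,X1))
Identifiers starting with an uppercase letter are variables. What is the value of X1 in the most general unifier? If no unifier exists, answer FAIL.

2

Delete trivial equation h(g(b,c),g(true,b)) =?= h(g(b,c),g(true,b)).
Decompose h/2: h(a,a) =?= h(a,a),  f(m,2) =?= f(m,X1).
Delete trivial equation h(a,a) =?= h(a,a).
Decompose f/2: m =?= m,  2 =?= X1.
Delete trivial equation m =?= m.
Bind X1 := 2.
MGU = { X1 := 2 }, so X1 := 2.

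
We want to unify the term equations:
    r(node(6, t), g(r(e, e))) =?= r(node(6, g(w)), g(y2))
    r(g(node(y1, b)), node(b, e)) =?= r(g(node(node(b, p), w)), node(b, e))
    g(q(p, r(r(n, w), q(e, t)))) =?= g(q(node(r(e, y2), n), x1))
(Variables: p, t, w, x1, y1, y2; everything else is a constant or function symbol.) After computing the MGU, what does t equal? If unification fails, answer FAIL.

g(b)

Decompose r/2: node(6, t) =?= node(6, g(w)),  g(r(e, e)) =?= g(y2).
Decompose node/2: 6 =?= 6,  t =?= g(w).
Delete trivial equation 6 =?= 6.
Bind t := g(w); substituting into the one remaining equation that mentions t gives: g(q(p, r(r(n, w), q(e, g(w))))) =?= g(q(node(r(e, y2), n), x1)).
Decompose g/1: r(e, e) =?= y2.
Bind y2 := r(e, e); substituting into the one remaining equation that mentions y2 gives: g(q(p, r(r(n, w), q(e, g(w))))) =?= g(q(node(r(e, r(e, e)), n), x1)).
Decompose r/2: g(node(y1, b)) =?= g(node(node(b, p), w)),  node(b, e) =?= node(b, e).
Decompose g/1: node(y1, b) =?= node(node(b, p), w).
Decompose node/2: y1 =?= node(b, p),  b =?= w.
Bind y1 := node(b, p); no other remaining equation mentions y1.
Bind w := b; substituting into the one remaining equation that mentions w gives: g(q(p, r(r(n, b), q(e, g(b))))) =?= g(q(node(r(e, r(e, e)), n), x1)). Substituting into the earlier binding gives t := g(b).
Delete trivial equation node(b, e) =?= node(b, e).
Decompose g/1: q(p, r(r(n, b), q(e, g(b)))) =?= q(node(r(e, r(e, e)), n), x1).
Decompose q/2: p =?= node(r(e, r(e, e)), n),  r(r(n, b), q(e, g(b))) =?= x1.
Bind p := node(r(e, r(e, e)), n); no other remaining equation mentions p. Substituting into the earlier binding gives y1 := node(b, node(r(e, r(e, e)), n)).
Bind x1 := r(r(n, b), q(e, g(b))).
MGU = { t := g(b), y2 := r(e, e), y1 := node(b, node(r(e, r(e, e)), n)), w := b, p := node(r(e, r(e, e)), n), x1 := r(r(n, b), q(e, g(b))) }, so t := g(b).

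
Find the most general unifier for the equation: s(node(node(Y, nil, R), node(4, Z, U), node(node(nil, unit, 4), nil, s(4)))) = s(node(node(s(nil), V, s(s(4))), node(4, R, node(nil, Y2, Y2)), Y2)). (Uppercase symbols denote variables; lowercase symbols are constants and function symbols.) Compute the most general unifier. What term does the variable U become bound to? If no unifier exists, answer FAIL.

Decompose s/1: node(node(Y, nil, R), node(4, Z, U), node(node(nil, unit, 4), nil, s(4))) = node(node(s(nil), V, s(s(4))), node(4, R, node(nil, Y2, Y2)), Y2).
Decompose node/3: node(Y, nil, R) = node(s(nil), V, s(s(4))),  node(4, Z, U) = node(4, R, node(nil, Y2, Y2)),  node(node(nil, unit, 4), nil, s(4)) = Y2.
Decompose node/3: Y = s(nil),  nil = V,  R = s(s(4)).
Bind Y := s(nil); no other remaining equation mentions Y.
Bind V := nil; no other remaining equation mentions V.
Bind R := s(s(4)); substituting into the one remaining equation that mentions R gives: node(4, Z, U) = node(4, s(s(4)), node(nil, Y2, Y2)).
Decompose node/3: 4 = 4,  Z = s(s(4)),  U = node(nil, Y2, Y2).
Delete trivial equation 4 = 4.
Bind Z := s(s(4)); no other remaining equation mentions Z.
Bind U := node(nil, Y2, Y2); no other remaining equation mentions U.
Bind Y2 := node(node(nil, unit, 4), nil, s(4)). Substituting into the earlier binding gives U := node(nil, node(node(nil, unit, 4), nil, s(4)), node(node(nil, unit, 4), nil, s(4))).
MGU = { Y := s(nil), V := nil, R := s(s(4)), Z := s(s(4)), U := node(nil, node(node(nil, unit, 4), nil, s(4)), node(node(nil, unit, 4), nil, s(4))), Y2 := node(node(nil, unit, 4), nil, s(4)) }, so U := node(nil, node(node(nil, unit, 4), nil, s(4)), node(node(nil, unit, 4), nil, s(4))).

node(nil, node(node(nil, unit, 4), nil, s(4)), node(node(nil, unit, 4), nil, s(4)))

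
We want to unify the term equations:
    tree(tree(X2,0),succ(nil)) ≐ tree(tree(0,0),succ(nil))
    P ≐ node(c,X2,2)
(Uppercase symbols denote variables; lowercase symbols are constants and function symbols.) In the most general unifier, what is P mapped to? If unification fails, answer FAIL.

Decompose tree/2: tree(X2,0) ≐ tree(0,0),  succ(nil) ≐ succ(nil).
Decompose tree/2: X2 ≐ 0,  0 ≐ 0.
Bind X2 := 0; substituting into the one remaining equation that mentions X2 gives: P ≐ node(c,0,2).
Delete trivial equation 0 ≐ 0.
Delete trivial equation succ(nil) ≐ succ(nil).
Bind P := node(c,0,2).
MGU = { X2 -> 0, P -> node(c,0,2) }, so P -> node(c,0,2).

node(c,0,2)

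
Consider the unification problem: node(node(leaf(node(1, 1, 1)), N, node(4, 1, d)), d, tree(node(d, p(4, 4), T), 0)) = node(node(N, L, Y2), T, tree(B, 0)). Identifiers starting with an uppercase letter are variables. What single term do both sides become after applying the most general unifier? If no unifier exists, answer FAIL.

Decompose node/3: node(leaf(node(1, 1, 1)), N, node(4, 1, d)) = node(N, L, Y2),  d = T,  tree(node(d, p(4, 4), T), 0) = tree(B, 0).
Decompose node/3: leaf(node(1, 1, 1)) = N,  N = L,  node(4, 1, d) = Y2.
Bind N := leaf(node(1, 1, 1)); substituting into the one remaining equation that mentions N gives: leaf(node(1, 1, 1)) = L.
Bind L := leaf(node(1, 1, 1)); no other remaining equation mentions L.
Bind Y2 := node(4, 1, d); no other remaining equation mentions Y2.
Bind T := d; substituting into the remaining equation gives: tree(node(d, p(4, 4), d), 0) = tree(B, 0).
Decompose tree/2: node(d, p(4, 4), d) = B,  0 = 0.
Bind B := node(d, p(4, 4), d); no other remaining equation mentions B.
Delete trivial equation 0 = 0.
Applying the MGU to either side gives node(node(leaf(node(1, 1, 1)), leaf(node(1, 1, 1)), node(4, 1, d)), d, tree(node(d, p(4, 4), d), 0)).

node(node(leaf(node(1, 1, 1)), leaf(node(1, 1, 1)), node(4, 1, d)), d, tree(node(d, p(4, 4), d), 0))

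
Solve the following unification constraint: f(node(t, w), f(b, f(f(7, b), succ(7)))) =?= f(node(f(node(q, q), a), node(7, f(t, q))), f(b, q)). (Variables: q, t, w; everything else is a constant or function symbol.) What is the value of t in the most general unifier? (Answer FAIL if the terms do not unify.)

Decompose f/2: node(t, w) =?= node(f(node(q, q), a), node(7, f(t, q))),  f(b, f(f(7, b), succ(7))) =?= f(b, q).
Decompose node/2: t =?= f(node(q, q), a),  w =?= node(7, f(t, q)).
Bind t := f(node(q, q), a); substituting into the one remaining equation that mentions t gives: w =?= node(7, f(f(node(q, q), a), q)).
Bind w := node(7, f(f(node(q, q), a), q)); no other remaining equation mentions w.
Decompose f/2: b =?= b,  f(f(7, b), succ(7)) =?= q.
Delete trivial equation b =?= b.
Bind q := f(f(7, b), succ(7)). Substituting into the earlier bindings gives t := f(node(f(f(7, b), succ(7)), f(f(7, b), succ(7))), a), w := node(7, f(f(node(f(f(7, b), succ(7)), f(f(7, b), succ(7))), a), f(f(7, b), succ(7)))).
MGU = { t ↦ f(node(f(f(7, b), succ(7)), f(f(7, b), succ(7))), a), w ↦ node(7, f(f(node(f(f(7, b), succ(7)), f(f(7, b), succ(7))), a), f(f(7, b), succ(7)))), q ↦ f(f(7, b), succ(7)) }, so t ↦ f(node(f(f(7, b), succ(7)), f(f(7, b), succ(7))), a).

f(node(f(f(7, b), succ(7)), f(f(7, b), succ(7))), a)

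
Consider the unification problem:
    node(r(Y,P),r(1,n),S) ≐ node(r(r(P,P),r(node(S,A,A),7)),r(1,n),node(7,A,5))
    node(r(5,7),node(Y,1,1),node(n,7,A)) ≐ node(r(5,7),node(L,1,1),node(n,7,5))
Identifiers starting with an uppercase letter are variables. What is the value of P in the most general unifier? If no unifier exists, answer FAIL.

r(node(node(7,5,5),5,5),7)

Decompose node/3: r(Y,P) ≐ r(r(P,P),r(node(S,A,A),7)),  r(1,n) ≐ r(1,n),  S ≐ node(7,A,5).
Decompose r/2: Y ≐ r(P,P),  P ≐ r(node(S,A,A),7).
Bind Y := r(P,P); substituting into the one remaining equation that mentions Y gives: node(r(5,7),node(r(P,P),1,1),node(n,7,A)) ≐ node(r(5,7),node(L,1,1),node(n,7,5)).
Bind P := r(node(S,A,A),7); substituting into the one remaining equation that mentions P gives: node(r(5,7),node(r(r(node(S,A,A),7),r(node(S,A,A),7)),1,1),node(n,7,A)) ≐ node(r(5,7),node(L,1,1),node(n,7,5)). Substituting into the earlier binding gives Y := r(r(node(S,A,A),7),r(node(S,A,A),7)).
Delete trivial equation r(1,n) ≐ r(1,n).
Bind S := node(7,A,5); substituting into the remaining equation gives: node(r(5,7),node(r(r(node(node(7,A,5),A,A),7),r(node(node(7,A,5),A,A),7)),1,1),node(n,7,A)) ≐ node(r(5,7),node(L,1,1),node(n,7,5)). Substituting into the earlier bindings gives Y := r(r(node(node(7,A,5),A,A),7),r(node(node(7,A,5),A,A),7)), P := r(node(node(7,A,5),A,A),7).
Decompose node/3: r(5,7) ≐ r(5,7),  node(r(r(node(node(7,A,5),A,A),7),r(node(node(7,A,5),A,A),7)),1,1) ≐ node(L,1,1),  node(n,7,A) ≐ node(n,7,5).
Delete trivial equation r(5,7) ≐ r(5,7).
Decompose node/3: r(r(node(node(7,A,5),A,A),7),r(node(node(7,A,5),A,A),7)) ≐ L,  1 ≐ 1,  1 ≐ 1.
Bind L := r(r(node(node(7,A,5),A,A),7),r(node(node(7,A,5),A,A),7)); no other remaining equation mentions L.
Delete trivial equation 1 ≐ 1.
Delete trivial equation 1 ≐ 1.
Decompose node/3: n ≐ n,  7 ≐ 7,  A ≐ 5.
Delete trivial equation n ≐ n.
Delete trivial equation 7 ≐ 7.
Bind A := 5. Substituting into the earlier bindings gives Y := r(r(node(node(7,5,5),5,5),7),r(node(node(7,5,5),5,5),7)), P := r(node(node(7,5,5),5,5),7), S := node(7,5,5), L := r(r(node(node(7,5,5),5,5),7),r(node(node(7,5,5),5,5),7)).
MGU = { Y := r(r(node(node(7,5,5),5,5),7),r(node(node(7,5,5),5,5),7)), P := r(node(node(7,5,5),5,5),7), S := node(7,5,5), L := r(r(node(node(7,5,5),5,5),7),r(node(node(7,5,5),5,5),7)), A := 5 }, so P := r(node(node(7,5,5),5,5),7).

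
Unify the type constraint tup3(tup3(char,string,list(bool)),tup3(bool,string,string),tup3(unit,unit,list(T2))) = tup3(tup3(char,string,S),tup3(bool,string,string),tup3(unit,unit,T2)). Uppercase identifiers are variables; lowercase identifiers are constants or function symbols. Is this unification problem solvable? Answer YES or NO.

NO

Decompose tup3/3: tup3(char,string,list(bool)) = tup3(char,string,S),  tup3(bool,string,string) = tup3(bool,string,string),  tup3(unit,unit,list(T2)) = tup3(unit,unit,T2).
Decompose tup3/3: char = char,  string = string,  list(bool) = S.
Delete trivial equation char = char.
Delete trivial equation string = string.
Bind S := list(bool); no other remaining equation mentions S.
Delete trivial equation tup3(bool,string,string) = tup3(bool,string,string).
Decompose tup3/3: unit = unit,  unit = unit,  list(T2) = T2.
Delete trivial equation unit = unit.
Delete trivial equation unit = unit.
Occurs check fails: T2 occurs in list(T2); the equation T2 = list(T2) has no finite solution.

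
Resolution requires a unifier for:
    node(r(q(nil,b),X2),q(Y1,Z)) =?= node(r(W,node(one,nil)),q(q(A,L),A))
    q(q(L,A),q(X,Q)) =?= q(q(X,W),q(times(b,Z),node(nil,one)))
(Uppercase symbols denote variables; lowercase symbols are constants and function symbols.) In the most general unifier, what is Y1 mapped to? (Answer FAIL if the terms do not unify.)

q(q(nil,b),times(b,q(nil,b)))

Decompose node/2: r(q(nil,b),X2) =?= r(W,node(one,nil)),  q(Y1,Z) =?= q(q(A,L),A).
Decompose r/2: q(nil,b) =?= W,  X2 =?= node(one,nil).
Bind W := q(nil,b); substituting into the one remaining equation that mentions W gives: q(q(L,A),q(X,Q)) =?= q(q(X,q(nil,b)),q(times(b,Z),node(nil,one))).
Bind X2 := node(one,nil); no other remaining equation mentions X2.
Decompose q/2: Y1 =?= q(A,L),  Z =?= A.
Bind Y1 := q(A,L); no other remaining equation mentions Y1.
Bind Z := A; substituting into the remaining equation gives: q(q(L,A),q(X,Q)) =?= q(q(X,q(nil,b)),q(times(b,A),node(nil,one))).
Decompose q/2: q(L,A) =?= q(X,q(nil,b)),  q(X,Q) =?= q(times(b,A),node(nil,one)).
Decompose q/2: L =?= X,  A =?= q(nil,b).
Bind L := X; no other remaining equation mentions L. Substituting into the earlier binding gives Y1 := q(A,X).
Bind A := q(nil,b); substituting into the remaining equation gives: q(X,Q) =?= q(times(b,q(nil,b)),node(nil,one)). Substituting into the earlier bindings gives Y1 := q(q(nil,b),X), Z := q(nil,b).
Decompose q/2: X =?= times(b,q(nil,b)),  Q =?= node(nil,one).
Bind X := times(b,q(nil,b)); no other remaining equation mentions X. Substituting into the earlier bindings gives Y1 := q(q(nil,b),times(b,q(nil,b))), L := times(b,q(nil,b)).
Bind Q := node(nil,one).
MGU = { W ↦ q(nil,b), X2 ↦ node(one,nil), Y1 ↦ q(q(nil,b),times(b,q(nil,b))), Z ↦ q(nil,b), L ↦ times(b,q(nil,b)), A ↦ q(nil,b), X ↦ times(b,q(nil,b)), Q ↦ node(nil,one) }, so Y1 ↦ q(q(nil,b),times(b,q(nil,b))).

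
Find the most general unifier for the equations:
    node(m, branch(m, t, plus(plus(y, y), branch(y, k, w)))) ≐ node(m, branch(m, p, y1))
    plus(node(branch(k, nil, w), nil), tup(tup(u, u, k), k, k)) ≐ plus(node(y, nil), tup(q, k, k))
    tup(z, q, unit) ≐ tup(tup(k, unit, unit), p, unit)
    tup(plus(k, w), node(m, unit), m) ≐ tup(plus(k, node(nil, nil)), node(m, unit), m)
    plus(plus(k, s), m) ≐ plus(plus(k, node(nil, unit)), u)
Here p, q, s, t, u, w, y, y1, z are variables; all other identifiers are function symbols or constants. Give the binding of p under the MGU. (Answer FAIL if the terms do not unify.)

Decompose node/2: m ≐ m,  branch(m, t, plus(plus(y, y), branch(y, k, w))) ≐ branch(m, p, y1).
Delete trivial equation m ≐ m.
Decompose branch/3: m ≐ m,  t ≐ p,  plus(plus(y, y), branch(y, k, w)) ≐ y1.
Delete trivial equation m ≐ m.
Bind t := p; no other remaining equation mentions t.
Bind y1 := plus(plus(y, y), branch(y, k, w)); no other remaining equation mentions y1.
Decompose plus/2: node(branch(k, nil, w), nil) ≐ node(y, nil),  tup(tup(u, u, k), k, k) ≐ tup(q, k, k).
Decompose node/2: branch(k, nil, w) ≐ y,  nil ≐ nil.
Bind y := branch(k, nil, w); no other remaining equation mentions y. Substituting into the earlier binding gives y1 := plus(plus(branch(k, nil, w), branch(k, nil, w)), branch(branch(k, nil, w), k, w)).
Delete trivial equation nil ≐ nil.
Decompose tup/3: tup(u, u, k) ≐ q,  k ≐ k,  k ≐ k.
Bind q := tup(u, u, k); substituting into the one remaining equation that mentions q gives: tup(z, tup(u, u, k), unit) ≐ tup(tup(k, unit, unit), p, unit).
Delete trivial equation k ≐ k.
Delete trivial equation k ≐ k.
Decompose tup/3: z ≐ tup(k, unit, unit),  tup(u, u, k) ≐ p,  unit ≐ unit.
Bind z := tup(k, unit, unit); no other remaining equation mentions z.
Bind p := tup(u, u, k); no other remaining equation mentions p. Substituting into the earlier binding gives t := tup(u, u, k).
Delete trivial equation unit ≐ unit.
Decompose tup/3: plus(k, w) ≐ plus(k, node(nil, nil)),  node(m, unit) ≐ node(m, unit),  m ≐ m.
Decompose plus/2: k ≐ k,  w ≐ node(nil, nil).
Delete trivial equation k ≐ k.
Bind w := node(nil, nil); no other remaining equation mentions w. Substituting into the earlier bindings gives y1 := plus(plus(branch(k, nil, node(nil, nil)), branch(k, nil, node(nil, nil))), branch(branch(k, nil, node(nil, nil)), k, node(nil, nil))), y := branch(k, nil, node(nil, nil)).
Delete trivial equation node(m, unit) ≐ node(m, unit).
Delete trivial equation m ≐ m.
Decompose plus/2: plus(k, s) ≐ plus(k, node(nil, unit)),  m ≐ u.
Decompose plus/2: k ≐ k,  s ≐ node(nil, unit).
Delete trivial equation k ≐ k.
Bind s := node(nil, unit); no other remaining equation mentions s.
Bind u := m. Substituting into the earlier bindings gives t := tup(m, m, k), q := tup(m, m, k), p := tup(m, m, k).
MGU = { t ↦ tup(m, m, k), y1 ↦ plus(plus(branch(k, nil, node(nil, nil)), branch(k, nil, node(nil, nil))), branch(branch(k, nil, node(nil, nil)), k, node(nil, nil))), y ↦ branch(k, nil, node(nil, nil)), q ↦ tup(m, m, k), z ↦ tup(k, unit, unit), p ↦ tup(m, m, k), w ↦ node(nil, nil), s ↦ node(nil, unit), u ↦ m }, so p ↦ tup(m, m, k).

tup(m, m, k)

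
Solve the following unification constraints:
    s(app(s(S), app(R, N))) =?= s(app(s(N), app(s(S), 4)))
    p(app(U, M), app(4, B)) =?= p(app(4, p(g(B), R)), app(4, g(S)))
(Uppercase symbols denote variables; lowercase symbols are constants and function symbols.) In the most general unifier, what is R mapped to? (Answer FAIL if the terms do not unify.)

s(4)

Decompose s/1: app(s(S), app(R, N)) =?= app(s(N), app(s(S), 4)).
Decompose app/2: s(S) =?= s(N),  app(R, N) =?= app(s(S), 4).
Decompose s/1: S =?= N.
Bind S := N; substituting into the remaining equations gives: app(R, N) =?= app(s(N), 4),  p(app(U, M), app(4, B)) =?= p(app(4, p(g(B), R)), app(4, g(N))).
Decompose app/2: R =?= s(N),  N =?= 4.
Bind R := s(N); substituting into the one remaining equation that mentions R gives: p(app(U, M), app(4, B)) =?= p(app(4, p(g(B), s(N))), app(4, g(N))).
Bind N := 4; substituting into the remaining equation gives: p(app(U, M), app(4, B)) =?= p(app(4, p(g(B), s(4))), app(4, g(4))). Substituting into the earlier bindings gives S := 4, R := s(4).
Decompose p/2: app(U, M) =?= app(4, p(g(B), s(4))),  app(4, B) =?= app(4, g(4)).
Decompose app/2: U =?= 4,  M =?= p(g(B), s(4)).
Bind U := 4; no other remaining equation mentions U.
Bind M := p(g(B), s(4)); no other remaining equation mentions M.
Decompose app/2: 4 =?= 4,  B =?= g(4).
Delete trivial equation 4 =?= 4.
Bind B := g(4). Substituting into the earlier binding gives M := p(g(g(4)), s(4)).
MGU = { S := 4, R := s(4), N := 4, U := 4, M := p(g(g(4)), s(4)), B := g(4) }, so R := s(4).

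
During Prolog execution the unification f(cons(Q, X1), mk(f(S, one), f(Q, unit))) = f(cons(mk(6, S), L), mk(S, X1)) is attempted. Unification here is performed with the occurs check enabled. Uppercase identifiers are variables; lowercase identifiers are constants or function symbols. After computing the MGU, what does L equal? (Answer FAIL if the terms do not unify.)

Decompose f/2: cons(Q, X1) = cons(mk(6, S), L),  mk(f(S, one), f(Q, unit)) = mk(S, X1).
Decompose cons/2: Q = mk(6, S),  X1 = L.
Bind Q := mk(6, S); substituting into the one remaining equation that mentions Q gives: mk(f(S, one), f(mk(6, S), unit)) = mk(S, X1).
Bind X1 := L; substituting into the remaining equation gives: mk(f(S, one), f(mk(6, S), unit)) = mk(S, L).
Decompose mk/2: f(S, one) = S,  f(mk(6, S), unit) = L.
Occurs check fails: S occurs in f(S, one); the equation S = f(S, one) has no finite solution.

FAIL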